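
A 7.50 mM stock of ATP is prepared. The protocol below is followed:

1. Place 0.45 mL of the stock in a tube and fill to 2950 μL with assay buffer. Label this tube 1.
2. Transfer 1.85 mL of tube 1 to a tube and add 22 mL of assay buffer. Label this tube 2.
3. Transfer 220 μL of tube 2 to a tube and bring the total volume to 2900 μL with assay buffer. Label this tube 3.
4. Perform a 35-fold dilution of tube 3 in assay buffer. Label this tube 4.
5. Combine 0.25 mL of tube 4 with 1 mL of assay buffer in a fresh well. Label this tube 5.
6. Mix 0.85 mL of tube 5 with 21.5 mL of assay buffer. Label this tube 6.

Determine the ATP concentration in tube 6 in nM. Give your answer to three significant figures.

Step 1: 0.45 mL brought to 2950 μL → factor 2.95/0.45 = 6.5556
Step 2: 1.85 mL + 22 mL = 23.85 mL total → factor 23.85/1.85 = 12.892
Step 3: 220 μL brought to 2900 μL → factor 2900/220 = 13.182
Step 4: 35-fold → factor 35
Step 5: 0.25 mL + 1 mL = 1.25 mL total → factor 1.25/0.25 = 5
Step 6: 0.85 mL + 21.5 mL = 22.35 mL total → factor 22.35/0.85 = 26.294
Overall dilution factor = 6.5556 × 12.892 × 13.182 × 35 × 5 × 26.294 = 5.1262 × 10^6
Final = 7.50 mM / 5.1262 × 10^6 = 1.463 × 10^-6 mM = 1.46 nM

1.46 nM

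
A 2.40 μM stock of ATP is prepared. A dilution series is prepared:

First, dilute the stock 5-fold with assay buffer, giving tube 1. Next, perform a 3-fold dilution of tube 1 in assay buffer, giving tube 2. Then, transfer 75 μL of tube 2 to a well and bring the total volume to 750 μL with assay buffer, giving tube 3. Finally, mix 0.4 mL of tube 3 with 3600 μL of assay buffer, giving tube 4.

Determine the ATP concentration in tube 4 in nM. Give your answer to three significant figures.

1.60 nM

Step 1: 5-fold → factor 5
Step 2: 3-fold → factor 3
Step 3: 75 μL brought to 750 μL → factor 750/75 = 10
Step 4: 0.4 mL + 3600 μL = 4 mL total → factor 4/0.4 = 10
Overall dilution factor = 5 × 3 × 10 × 10 = 1500
Final = 2.40 μM / 1500 = 0.001600 μM = 1.60 nM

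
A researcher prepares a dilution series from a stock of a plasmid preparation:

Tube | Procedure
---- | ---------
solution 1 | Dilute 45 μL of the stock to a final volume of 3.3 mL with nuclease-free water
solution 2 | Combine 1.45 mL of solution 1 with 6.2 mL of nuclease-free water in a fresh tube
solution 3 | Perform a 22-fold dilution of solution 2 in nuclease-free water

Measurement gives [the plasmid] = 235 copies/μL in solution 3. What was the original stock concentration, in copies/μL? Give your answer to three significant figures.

2.00 × 10^6 copies/μL

Step 1: 45 μL brought to 3.3 mL → factor 3300/45 = 73.333
Step 2: 1.45 mL + 6.2 mL = 7.65 mL total → factor 7.65/1.45 = 5.2759
Step 3: 22-fold → factor 22
Overall dilution factor = 73.333 × 5.2759 × 22 = 8511.7
Stock = 235 copies/μL × 8511.7 = 2.00 × 10^6 copies/μL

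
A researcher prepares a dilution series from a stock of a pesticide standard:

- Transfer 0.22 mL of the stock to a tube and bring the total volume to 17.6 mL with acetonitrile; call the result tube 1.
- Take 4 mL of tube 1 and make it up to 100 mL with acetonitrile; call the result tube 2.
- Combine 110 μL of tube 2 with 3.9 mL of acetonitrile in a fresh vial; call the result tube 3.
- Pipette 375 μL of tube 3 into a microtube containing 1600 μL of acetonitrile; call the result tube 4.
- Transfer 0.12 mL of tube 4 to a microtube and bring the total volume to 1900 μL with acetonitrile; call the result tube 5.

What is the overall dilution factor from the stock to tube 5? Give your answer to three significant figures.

Step 1: 0.22 mL brought to 17.6 mL → factor 17.6/0.22 = 80
Step 2: 4 mL brought to 100 mL → factor 100/4 = 25
Step 3: 110 μL + 3.9 mL = 4010 μL total → factor 4010/110 = 36.455
Step 4: 375 μL + 1600 μL = 1975 μL total → factor 1975/375 = 5.2667
Step 5: 0.12 mL brought to 1900 μL → factor 1.9/0.12 = 15.833
Overall dilution factor = 80 × 25 × 36.455 × 5.2667 × 15.833 = 6.0798 × 10^6

6.08 × 10^6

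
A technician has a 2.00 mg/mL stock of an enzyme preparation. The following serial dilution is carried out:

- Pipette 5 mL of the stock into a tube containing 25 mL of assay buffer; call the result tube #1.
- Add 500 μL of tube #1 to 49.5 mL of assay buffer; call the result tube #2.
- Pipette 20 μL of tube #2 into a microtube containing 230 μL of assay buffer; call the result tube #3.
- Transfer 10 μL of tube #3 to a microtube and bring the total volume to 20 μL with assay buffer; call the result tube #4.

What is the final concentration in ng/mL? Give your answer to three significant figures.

133 ng/mL

Step 1: 5 mL + 25 mL = 30 mL total → factor 30/5 = 6
Step 2: 500 μL + 49.5 mL = 50000 μL total → factor 50000/500 = 100
Step 3: 20 μL + 230 μL = 250 μL total → factor 250/20 = 12.5
Step 4: 10 μL brought to 20 μL → factor 20/10 = 2
Overall dilution factor = 6 × 100 × 12.5 × 2 = 15000
Final = 2.00 mg/mL / 15000 = 0.0001333 mg/mL = 133 ng/mL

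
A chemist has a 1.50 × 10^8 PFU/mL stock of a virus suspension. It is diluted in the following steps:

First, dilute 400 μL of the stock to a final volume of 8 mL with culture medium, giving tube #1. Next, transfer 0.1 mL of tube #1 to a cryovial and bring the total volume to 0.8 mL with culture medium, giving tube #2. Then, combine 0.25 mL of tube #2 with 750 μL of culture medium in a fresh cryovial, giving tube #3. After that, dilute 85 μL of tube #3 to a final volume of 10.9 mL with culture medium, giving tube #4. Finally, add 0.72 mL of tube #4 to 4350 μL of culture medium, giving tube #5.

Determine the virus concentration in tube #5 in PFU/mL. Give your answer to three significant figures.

260 PFU/mL

Step 1: 400 μL brought to 8 mL → factor 8000/400 = 20
Step 2: 0.1 mL brought to 0.8 mL → factor 0.8/0.1 = 8
Step 3: 0.25 mL + 750 μL = 1 mL total → factor 1/0.25 = 4
Step 4: 85 μL brought to 10.9 mL → factor 10900/85 = 128.24
Step 5: 0.72 mL + 4350 μL = 5.07 mL total → factor 5.07/0.72 = 7.0417
Overall dilution factor = 20 × 8 × 4 × 128.24 × 7.0417 = 5.7791 × 10^5
Final = 1.50 × 10^8 PFU/mL / 5.7791 × 10^5 = 260 PFU/mL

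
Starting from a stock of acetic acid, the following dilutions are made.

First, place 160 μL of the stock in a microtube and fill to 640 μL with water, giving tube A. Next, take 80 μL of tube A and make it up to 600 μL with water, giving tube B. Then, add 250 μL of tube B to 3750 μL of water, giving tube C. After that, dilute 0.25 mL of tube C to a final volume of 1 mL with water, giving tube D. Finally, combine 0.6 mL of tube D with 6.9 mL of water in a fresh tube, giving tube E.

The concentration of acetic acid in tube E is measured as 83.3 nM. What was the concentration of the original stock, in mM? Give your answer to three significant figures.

2.00 mM

Step 1: 160 μL brought to 640 μL → factor 640/160 = 4
Step 2: 80 μL brought to 600 μL → factor 600/80 = 7.5
Step 3: 250 μL + 3750 μL = 4000 μL total → factor 4000/250 = 16
Step 4: 0.25 mL brought to 1 mL → factor 1/0.25 = 4
Step 5: 0.6 mL + 6.9 mL = 7.5 mL total → factor 7.5/0.6 = 12.5
Overall dilution factor = 4 × 7.5 × 16 × 4 × 12.5 = 24000
Stock = 83.3 nM × 24000 = 1.999 × 10^6 nM = 2.00 mM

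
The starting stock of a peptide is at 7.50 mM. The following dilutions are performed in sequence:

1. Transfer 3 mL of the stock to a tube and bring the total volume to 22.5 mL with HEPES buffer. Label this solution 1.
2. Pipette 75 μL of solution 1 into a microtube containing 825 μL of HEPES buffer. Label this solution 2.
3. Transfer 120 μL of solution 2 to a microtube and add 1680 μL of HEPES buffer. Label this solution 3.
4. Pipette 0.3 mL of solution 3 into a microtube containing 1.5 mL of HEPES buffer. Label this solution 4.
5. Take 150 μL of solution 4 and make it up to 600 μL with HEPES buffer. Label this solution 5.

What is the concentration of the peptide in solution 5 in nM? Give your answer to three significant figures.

231 nM

Step 1: 3 mL brought to 22.5 mL → factor 22.5/3 = 7.5
Step 2: 75 μL + 825 μL = 900 μL total → factor 900/75 = 12
Step 3: 120 μL + 1680 μL = 1800 μL total → factor 1800/120 = 15
Step 4: 0.3 mL + 1.5 mL = 1.8 mL total → factor 1.8/0.3 = 6
Step 5: 150 μL brought to 600 μL → factor 600/150 = 4
Overall dilution factor = 7.5 × 12 × 15 × 6 × 4 = 32400
Final = 7.50 mM / 32400 = 0.0002315 mM = 231 nM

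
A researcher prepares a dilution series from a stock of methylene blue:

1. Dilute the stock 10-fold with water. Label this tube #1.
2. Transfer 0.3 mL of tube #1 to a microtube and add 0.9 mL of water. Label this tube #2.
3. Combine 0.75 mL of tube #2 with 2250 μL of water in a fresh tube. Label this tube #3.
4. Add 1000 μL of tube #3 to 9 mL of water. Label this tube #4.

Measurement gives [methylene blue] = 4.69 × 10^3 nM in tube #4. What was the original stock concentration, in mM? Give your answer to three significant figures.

Step 1: 10-fold → factor 10
Step 2: 0.3 mL + 0.9 mL = 1.2 mL total → factor 1.2/0.3 = 4
Step 3: 0.75 mL + 2250 μL = 3 mL total → factor 3/0.75 = 4
Step 4: 1000 μL + 9 mL = 10000 μL total → factor 10000/1000 = 10
Overall dilution factor = 10 × 4 × 4 × 10 = 1600
Stock = 4.69 × 10^3 nM × 1600 = 7.504 × 10^6 nM = 7.50 mM

7.50 mM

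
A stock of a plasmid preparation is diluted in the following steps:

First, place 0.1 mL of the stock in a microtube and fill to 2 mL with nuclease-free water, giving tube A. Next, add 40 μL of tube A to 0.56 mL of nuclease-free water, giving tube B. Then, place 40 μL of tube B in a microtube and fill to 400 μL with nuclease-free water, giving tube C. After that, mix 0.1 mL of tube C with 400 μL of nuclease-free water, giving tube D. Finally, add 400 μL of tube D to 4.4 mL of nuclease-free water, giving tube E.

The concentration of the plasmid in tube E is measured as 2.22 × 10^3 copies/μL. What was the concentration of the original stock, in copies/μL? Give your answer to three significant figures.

Step 1: 0.1 mL brought to 2 mL → factor 2/0.1 = 20
Step 2: 40 μL + 0.56 mL = 600 μL total → factor 600/40 = 15
Step 3: 40 μL brought to 400 μL → factor 400/40 = 10
Step 4: 0.1 mL + 400 μL = 0.5 mL total → factor 0.5/0.1 = 5
Step 5: 400 μL + 4.4 mL = 4800 μL total → factor 4800/400 = 12
Overall dilution factor = 20 × 15 × 10 × 5 × 12 = 1.8 × 10^5
Stock = 2.22 × 10^3 copies/μL × 1.8 × 10^5 = 4.00 × 10^8 copies/μL

4.00 × 10^8 copies/μL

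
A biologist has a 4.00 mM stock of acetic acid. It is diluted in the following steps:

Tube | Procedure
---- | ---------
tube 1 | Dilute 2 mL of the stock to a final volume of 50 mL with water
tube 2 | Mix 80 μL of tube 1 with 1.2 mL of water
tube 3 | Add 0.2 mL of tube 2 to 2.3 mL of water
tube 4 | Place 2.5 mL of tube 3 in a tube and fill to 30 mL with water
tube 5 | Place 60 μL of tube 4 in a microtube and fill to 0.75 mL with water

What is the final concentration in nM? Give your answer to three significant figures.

Step 1: 2 mL brought to 50 mL → factor 50/2 = 25
Step 2: 80 μL + 1.2 mL = 1280 μL total → factor 1280/80 = 16
Step 3: 0.2 mL + 2.3 mL = 2.5 mL total → factor 2.5/0.2 = 12.5
Step 4: 2.5 mL brought to 30 mL → factor 30/2.5 = 12
Step 5: 60 μL brought to 0.75 mL → factor 750/60 = 12.5
Overall dilution factor = 25 × 16 × 12.5 × 12 × 12.5 = 7.5 × 10^5
Final = 4.00 mM / 7.5 × 10^5 = 5.333 × 10^-6 mM = 5.33 nM

5.33 nM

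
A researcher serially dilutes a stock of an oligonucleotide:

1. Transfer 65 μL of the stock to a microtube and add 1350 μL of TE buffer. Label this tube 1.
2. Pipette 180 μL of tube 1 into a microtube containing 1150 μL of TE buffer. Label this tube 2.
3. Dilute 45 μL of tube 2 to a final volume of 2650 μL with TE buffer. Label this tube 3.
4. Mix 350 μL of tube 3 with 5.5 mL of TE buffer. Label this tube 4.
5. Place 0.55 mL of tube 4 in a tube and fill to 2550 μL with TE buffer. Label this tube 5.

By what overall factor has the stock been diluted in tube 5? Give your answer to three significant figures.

7.34 × 10^5

Step 1: 65 μL + 1350 μL = 1415 μL total → factor 1415/65 = 21.769
Step 2: 180 μL + 1150 μL = 1330 μL total → factor 1330/180 = 7.3889
Step 3: 45 μL brought to 2650 μL → factor 2650/45 = 58.889
Step 4: 350 μL + 5.5 mL = 5850 μL total → factor 5850/350 = 16.714
Step 5: 0.55 mL brought to 2550 μL → factor 2.55/0.55 = 4.6364
Overall dilution factor = 21.769 × 7.3889 × 58.889 × 16.714 × 4.6364 = 7.3404 × 10^5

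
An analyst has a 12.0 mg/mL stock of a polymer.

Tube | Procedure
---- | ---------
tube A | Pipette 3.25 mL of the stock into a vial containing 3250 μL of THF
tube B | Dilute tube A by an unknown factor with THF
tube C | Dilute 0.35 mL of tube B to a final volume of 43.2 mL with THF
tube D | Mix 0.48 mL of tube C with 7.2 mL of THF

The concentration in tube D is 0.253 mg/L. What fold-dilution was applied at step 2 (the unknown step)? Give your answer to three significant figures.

12.0-fold

Step 1: 3.25 mL + 3250 μL = 6.5 mL total → factor 6.5/3.25 = 2
Step 2: unknown factor x
Step 3: 0.35 mL brought to 43.2 mL → factor 43.2/0.35 = 123.43
Step 4: 0.48 mL + 7.2 mL = 7.68 mL total → factor 7.68/0.48 = 16
Product of known-step factors = 3949.7
Overall factor = 12.0 mg/mL / (0.253 mg/L) = 47431
x = 47431 / 3949.7 = 12.0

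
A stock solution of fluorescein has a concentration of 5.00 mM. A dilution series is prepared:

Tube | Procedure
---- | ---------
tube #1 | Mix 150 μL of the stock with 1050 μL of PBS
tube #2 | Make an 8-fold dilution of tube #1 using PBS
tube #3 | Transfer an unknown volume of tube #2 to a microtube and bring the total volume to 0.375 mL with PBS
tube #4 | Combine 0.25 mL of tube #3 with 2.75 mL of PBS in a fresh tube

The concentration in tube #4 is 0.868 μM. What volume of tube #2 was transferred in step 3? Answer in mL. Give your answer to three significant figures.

Step 1: 150 μL + 1050 μL = 1200 μL total → factor 1200/150 = 8
Step 2: 8-fold → factor 8
Step 3: v brought to 0.375 mL → factor = 0.375 mL/v
Step 4: 0.25 mL + 2.75 mL = 3 mL total → factor 3/0.25 = 12
Product of known-step factors = 768
Overall factor = 5.00 mM / (0.868 μM) = 5760.4
Step-3 factor = 5760.4 / 768 = 7.5005
v = 0.375 mL / 7.5005 = 0.0500 mL

0.0500 mL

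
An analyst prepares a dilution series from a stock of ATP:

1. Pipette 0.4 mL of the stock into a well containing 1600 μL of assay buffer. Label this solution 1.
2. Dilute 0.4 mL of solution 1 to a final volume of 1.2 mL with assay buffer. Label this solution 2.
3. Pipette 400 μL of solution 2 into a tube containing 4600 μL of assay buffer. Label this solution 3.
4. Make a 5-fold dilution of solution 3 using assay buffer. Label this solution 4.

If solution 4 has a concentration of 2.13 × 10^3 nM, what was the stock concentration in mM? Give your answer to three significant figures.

2.00 mM

Step 1: 0.4 mL + 1600 μL = 2 mL total → factor 2/0.4 = 5
Step 2: 0.4 mL brought to 1.2 mL → factor 1.2/0.4 = 3
Step 3: 400 μL + 4600 μL = 5000 μL total → factor 5000/400 = 12.5
Step 4: 5-fold → factor 5
Overall dilution factor = 5 × 3 × 12.5 × 5 = 937.5
Stock = 2.13 × 10^3 nM × 937.5 = 1.997 × 10^6 nM = 2.00 mM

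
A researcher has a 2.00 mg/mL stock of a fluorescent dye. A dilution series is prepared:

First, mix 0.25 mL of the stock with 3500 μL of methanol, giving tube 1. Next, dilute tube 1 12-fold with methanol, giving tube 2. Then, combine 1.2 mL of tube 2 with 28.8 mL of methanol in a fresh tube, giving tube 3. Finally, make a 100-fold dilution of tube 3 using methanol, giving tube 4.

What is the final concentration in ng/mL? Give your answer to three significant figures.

Step 1: 0.25 mL + 3500 μL = 3.75 mL total → factor 3.75/0.25 = 15
Step 2: 12-fold → factor 12
Step 3: 1.2 mL + 28.8 mL = 30 mL total → factor 30/1.2 = 25
Step 4: 100-fold → factor 100
Overall dilution factor = 15 × 12 × 25 × 100 = 4.5 × 10^5
Final = 2.00 mg/mL / 4.5 × 10^5 = 4.444 × 10^-6 mg/mL = 4.44 ng/mL

4.44 ng/mL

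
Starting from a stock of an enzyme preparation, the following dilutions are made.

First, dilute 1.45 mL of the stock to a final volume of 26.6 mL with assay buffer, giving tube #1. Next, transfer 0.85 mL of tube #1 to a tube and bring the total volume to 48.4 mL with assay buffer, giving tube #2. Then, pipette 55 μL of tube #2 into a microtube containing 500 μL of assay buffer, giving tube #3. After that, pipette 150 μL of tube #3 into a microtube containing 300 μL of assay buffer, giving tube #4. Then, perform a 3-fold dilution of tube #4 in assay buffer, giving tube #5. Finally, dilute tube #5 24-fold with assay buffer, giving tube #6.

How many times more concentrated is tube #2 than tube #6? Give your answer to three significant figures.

2.18 × 10^3

Step 1: 1.45 mL brought to 26.6 mL → factor 26.6/1.45 = 18.345
Step 2: 0.85 mL brought to 48.4 mL → factor 48.4/0.85 = 56.941
Step 3: 55 μL + 500 μL = 555 μL total → factor 555/55 = 10.091
Step 4: 150 μL + 300 μL = 450 μL total → factor 450/150 = 3
Step 5: 3-fold → factor 3
Step 6: 24-fold → factor 24
Dilution factor to tube #2 = 1044.6; to tube #6 = 2.2768 × 10^6
[tube #2]/[tube #6] = (factor to tube #6)/(factor to tube #2) = 2.2768 × 10^6/1044.6 = 2.18 × 10^3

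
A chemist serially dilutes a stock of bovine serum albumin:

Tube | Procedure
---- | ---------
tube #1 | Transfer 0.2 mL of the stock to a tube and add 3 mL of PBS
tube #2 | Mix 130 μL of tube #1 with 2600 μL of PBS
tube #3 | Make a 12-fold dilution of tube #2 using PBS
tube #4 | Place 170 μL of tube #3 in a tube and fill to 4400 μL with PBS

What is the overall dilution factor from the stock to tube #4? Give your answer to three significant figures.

1.04 × 10^5

Step 1: 0.2 mL + 3 mL = 3.2 mL total → factor 3.2/0.2 = 16
Step 2: 130 μL + 2600 μL = 2730 μL total → factor 2730/130 = 21
Step 3: 12-fold → factor 12
Step 4: 170 μL brought to 4400 μL → factor 4400/170 = 25.882
Overall dilution factor = 16 × 21 × 12 × 25.882 = 1.0436 × 10^5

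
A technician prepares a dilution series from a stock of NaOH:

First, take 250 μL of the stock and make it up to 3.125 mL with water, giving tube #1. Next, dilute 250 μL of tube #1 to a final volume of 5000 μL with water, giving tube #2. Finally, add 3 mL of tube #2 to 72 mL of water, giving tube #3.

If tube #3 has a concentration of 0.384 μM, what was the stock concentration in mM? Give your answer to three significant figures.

Step 1: 250 μL brought to 3.125 mL → factor 3125/250 = 12.5
Step 2: 250 μL brought to 5000 μL → factor 5000/250 = 20
Step 3: 3 mL + 72 mL = 75 mL total → factor 75/3 = 25
Overall dilution factor = 12.5 × 20 × 25 = 6250
Stock = 0.384 μM × 6250 = 2400 μM = 2.40 mM

2.40 mM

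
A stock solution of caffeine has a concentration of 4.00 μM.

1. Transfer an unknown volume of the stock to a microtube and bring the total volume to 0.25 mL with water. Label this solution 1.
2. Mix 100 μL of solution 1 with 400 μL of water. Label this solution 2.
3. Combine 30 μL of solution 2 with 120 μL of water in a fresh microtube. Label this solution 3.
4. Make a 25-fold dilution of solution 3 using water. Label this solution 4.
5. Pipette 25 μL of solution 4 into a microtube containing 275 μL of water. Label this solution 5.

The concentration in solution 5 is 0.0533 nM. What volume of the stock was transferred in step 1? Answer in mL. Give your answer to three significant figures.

0.0250 mL

Step 1: v brought to 0.25 mL → factor = 0.25 mL/v
Step 2: 100 μL + 400 μL = 500 μL total → factor 500/100 = 5
Step 3: 30 μL + 120 μL = 150 μL total → factor 150/30 = 5
Step 4: 25-fold → factor 25
Step 5: 25 μL + 275 μL = 300 μL total → factor 300/25 = 12
Product of known-step factors = 7500
Overall factor = 4.00 μM / (0.0533 nM) = 75047
Step-1 factor = 75047 / 7500 = 10.006
v = 0.25 mL / 10.006 = 0.0250 mL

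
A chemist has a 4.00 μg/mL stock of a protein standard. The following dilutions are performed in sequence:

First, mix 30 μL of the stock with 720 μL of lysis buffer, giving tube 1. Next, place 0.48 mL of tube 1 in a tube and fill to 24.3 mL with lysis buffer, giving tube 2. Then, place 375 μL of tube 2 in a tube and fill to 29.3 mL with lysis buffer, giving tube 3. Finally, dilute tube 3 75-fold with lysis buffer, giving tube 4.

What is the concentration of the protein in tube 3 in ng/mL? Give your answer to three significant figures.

0.0405 ng/mL

Step 1: 30 μL + 720 μL = 750 μL total → factor 750/30 = 25
Step 2: 0.48 mL brought to 24.3 mL → factor 24.3/0.48 = 50.625
Step 3: 375 μL brought to 29.3 mL → factor 29300/375 = 78.133
Dilution factor through tube 3 = 25 × 50.625 × 78.133 = 98888
[tube 3] = 4.00 μg/mL / 98888 = 4.045 × 10^-5 μg/mL = 0.0405 ng/mL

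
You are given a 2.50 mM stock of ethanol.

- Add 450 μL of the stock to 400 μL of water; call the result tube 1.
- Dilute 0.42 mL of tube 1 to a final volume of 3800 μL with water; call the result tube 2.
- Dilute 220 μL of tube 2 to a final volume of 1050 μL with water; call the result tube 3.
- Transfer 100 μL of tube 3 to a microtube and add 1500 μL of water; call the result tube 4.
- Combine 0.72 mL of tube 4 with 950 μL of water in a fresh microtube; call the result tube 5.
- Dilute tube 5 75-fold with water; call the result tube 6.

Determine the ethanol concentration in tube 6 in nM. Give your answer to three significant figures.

Step 1: 450 μL + 400 μL = 850 μL total → factor 850/450 = 1.8889
Step 2: 0.42 mL brought to 3800 μL → factor 3.8/0.42 = 9.0476
Step 3: 220 μL brought to 1050 μL → factor 1050/220 = 4.7727
Step 4: 100 μL + 1500 μL = 1600 μL total → factor 1600/100 = 16
Step 5: 0.72 mL + 950 μL = 1.67 mL total → factor 1.67/0.72 = 2.3194
Step 6: 75-fold → factor 75
Overall dilution factor = 1.8889 × 9.0476 × 4.7727 × 16 × 2.3194 × 75 = 2.2702 × 10^5
Final = 2.50 mM / 2.2702 × 10^5 = 1.101 × 10^-5 mM = 11.0 nM

11.0 nM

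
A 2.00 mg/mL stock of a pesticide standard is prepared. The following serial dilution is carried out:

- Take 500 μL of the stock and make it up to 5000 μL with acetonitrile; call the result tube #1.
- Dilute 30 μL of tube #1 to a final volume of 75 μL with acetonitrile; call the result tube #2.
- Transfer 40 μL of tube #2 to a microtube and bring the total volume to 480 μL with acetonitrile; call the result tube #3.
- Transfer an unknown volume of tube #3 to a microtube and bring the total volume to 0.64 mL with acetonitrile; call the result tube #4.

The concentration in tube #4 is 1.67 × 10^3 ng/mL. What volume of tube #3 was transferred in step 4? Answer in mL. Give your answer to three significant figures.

Step 1: 500 μL brought to 5000 μL → factor 5000/500 = 10
Step 2: 30 μL brought to 75 μL → factor 75/30 = 2.5
Step 3: 40 μL brought to 480 μL → factor 480/40 = 12
Step 4: v brought to 0.64 mL → factor = 0.64 mL/v
Product of known-step factors = 300
Overall factor = 2.00 mg/mL / (1.67 × 10^3 ng/mL) = 1197.6
Step-4 factor = 1197.6 / 300 = 3.992
v = 0.64 mL / 3.992 = 0.160 mL

0.160 mL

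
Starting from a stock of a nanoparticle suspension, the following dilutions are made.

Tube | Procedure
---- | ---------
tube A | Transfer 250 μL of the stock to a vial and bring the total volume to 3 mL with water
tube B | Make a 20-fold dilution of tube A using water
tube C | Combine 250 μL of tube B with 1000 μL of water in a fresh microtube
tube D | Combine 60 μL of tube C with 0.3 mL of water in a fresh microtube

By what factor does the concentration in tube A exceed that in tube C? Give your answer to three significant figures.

100

Step 1: 250 μL brought to 3 mL → factor 3000/250 = 12
Step 2: 20-fold → factor 20
Step 3: 250 μL + 1000 μL = 1250 μL total → factor 1250/250 = 5
Dilution factor to tube A = 12; to tube C = 1200
[tube A]/[tube C] = (factor to tube C)/(factor to tube A) = 1200/12 = 100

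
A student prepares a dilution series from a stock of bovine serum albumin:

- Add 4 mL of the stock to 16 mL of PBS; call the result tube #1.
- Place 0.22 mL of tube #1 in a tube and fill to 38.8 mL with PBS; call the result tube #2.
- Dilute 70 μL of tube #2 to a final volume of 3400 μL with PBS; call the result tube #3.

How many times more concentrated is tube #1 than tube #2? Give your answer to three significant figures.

176

Step 1: 4 mL + 16 mL = 20 mL total → factor 20/4 = 5
Step 2: 0.22 mL brought to 38.8 mL → factor 38.8/0.22 = 176.36
Dilution factor to tube #1 = 5; to tube #2 = 881.82
[tube #1]/[tube #2] = (factor to tube #2)/(factor to tube #1) = 881.82/5 = 176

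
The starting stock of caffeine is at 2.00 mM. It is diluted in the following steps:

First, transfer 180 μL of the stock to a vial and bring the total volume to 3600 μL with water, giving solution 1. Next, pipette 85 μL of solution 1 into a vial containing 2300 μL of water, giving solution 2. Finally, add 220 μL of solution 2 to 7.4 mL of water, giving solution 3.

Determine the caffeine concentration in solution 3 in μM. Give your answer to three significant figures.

0.103 μM

Step 1: 180 μL brought to 3600 μL → factor 3600/180 = 20
Step 2: 85 μL + 2300 μL = 2385 μL total → factor 2385/85 = 28.059
Step 3: 220 μL + 7.4 mL = 7620 μL total → factor 7620/220 = 34.636
Overall dilution factor = 20 × 28.059 × 34.636 = 19437
Final = 2.00 mM / 19437 = 0.0001029 mM = 0.103 μM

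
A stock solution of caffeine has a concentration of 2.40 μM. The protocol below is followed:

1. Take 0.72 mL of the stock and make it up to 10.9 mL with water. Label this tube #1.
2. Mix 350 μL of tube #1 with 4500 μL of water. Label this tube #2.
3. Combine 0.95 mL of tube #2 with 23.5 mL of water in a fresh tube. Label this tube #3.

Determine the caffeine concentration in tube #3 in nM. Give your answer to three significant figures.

Step 1: 0.72 mL brought to 10.9 mL → factor 10.9/0.72 = 15.139
Step 2: 350 μL + 4500 μL = 4850 μL total → factor 4850/350 = 13.857
Step 3: 0.95 mL + 23.5 mL = 24.45 mL total → factor 24.45/0.95 = 25.737
Overall dilution factor = 15.139 × 13.857 × 25.737 = 5399.1
Final = 2.40 μM / 5399.1 = 0.0004445 μM = 0.445 nM

0.445 nM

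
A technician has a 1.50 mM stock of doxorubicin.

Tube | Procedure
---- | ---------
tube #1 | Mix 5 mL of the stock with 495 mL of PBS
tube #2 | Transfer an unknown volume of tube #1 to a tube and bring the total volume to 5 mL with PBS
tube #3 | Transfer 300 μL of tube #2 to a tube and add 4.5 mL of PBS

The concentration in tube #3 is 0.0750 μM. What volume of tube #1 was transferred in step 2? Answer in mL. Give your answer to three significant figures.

Step 1: 5 mL + 495 mL = 500 mL total → factor 500/5 = 100
Step 2: v brought to 5 mL → factor = 5 mL/v
Step 3: 300 μL + 4.5 mL = 4800 μL total → factor 4800/300 = 16
Product of known-step factors = 1600
Overall factor = 1.50 mM / (0.0750 μM) = 20000
Step-2 factor = 20000 / 1600 = 12.5
v = 5 mL / 12.5 = 0.400 mL

0.400 mL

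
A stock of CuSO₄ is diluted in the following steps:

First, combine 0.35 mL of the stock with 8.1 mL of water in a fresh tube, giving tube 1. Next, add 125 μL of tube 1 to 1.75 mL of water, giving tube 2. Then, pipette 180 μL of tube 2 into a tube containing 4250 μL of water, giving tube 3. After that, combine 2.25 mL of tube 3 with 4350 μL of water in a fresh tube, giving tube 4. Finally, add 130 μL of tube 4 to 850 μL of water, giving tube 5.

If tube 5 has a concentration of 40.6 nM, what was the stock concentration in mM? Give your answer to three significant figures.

8.00 mM

Step 1: 0.35 mL + 8.1 mL = 8.45 mL total → factor 8.45/0.35 = 24.143
Step 2: 125 μL + 1.75 mL = 1875 μL total → factor 1875/125 = 15
Step 3: 180 μL + 4250 μL = 4430 μL total → factor 4430/180 = 24.611
Step 4: 2.25 mL + 4350 μL = 6.6 mL total → factor 6.6/2.25 = 2.9333
Step 5: 130 μL + 850 μL = 980 μL total → factor 980/130 = 7.5385
Overall dilution factor = 24.143 × 15 × 24.611 × 2.9333 × 7.5385 = 1.9709 × 10^5
Stock = 40.6 nM × 1.9709 × 10^5 = 8.002 × 10^6 nM = 8.00 mM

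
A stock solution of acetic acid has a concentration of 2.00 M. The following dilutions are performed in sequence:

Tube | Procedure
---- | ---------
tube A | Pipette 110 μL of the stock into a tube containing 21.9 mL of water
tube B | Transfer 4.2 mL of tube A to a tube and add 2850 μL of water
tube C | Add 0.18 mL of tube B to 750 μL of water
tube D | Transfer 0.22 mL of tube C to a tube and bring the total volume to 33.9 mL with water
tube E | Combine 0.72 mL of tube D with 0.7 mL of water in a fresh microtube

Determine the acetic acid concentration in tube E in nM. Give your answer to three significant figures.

Step 1: 110 μL + 21.9 mL = 22010 μL total → factor 22010/110 = 200.09
Step 2: 4.2 mL + 2850 μL = 7.05 mL total → factor 7.05/4.2 = 1.6786
Step 3: 0.18 mL + 750 μL = 0.93 mL total → factor 0.93/0.18 = 5.1667
Step 4: 0.22 mL brought to 33.9 mL → factor 33.9/0.22 = 154.09
Step 5: 0.72 mL + 0.7 mL = 1.42 mL total → factor 1.42/0.72 = 1.9722
Overall dilution factor = 200.09 × 1.6786 × 5.1667 × 154.09 × 1.9722 = 5.2736 × 10^5
Final = 2.00 M / 5.2736 × 10^5 = 3.792 × 10^-6 M = 3.79 × 10^3 nM

3.79 × 10^3 nM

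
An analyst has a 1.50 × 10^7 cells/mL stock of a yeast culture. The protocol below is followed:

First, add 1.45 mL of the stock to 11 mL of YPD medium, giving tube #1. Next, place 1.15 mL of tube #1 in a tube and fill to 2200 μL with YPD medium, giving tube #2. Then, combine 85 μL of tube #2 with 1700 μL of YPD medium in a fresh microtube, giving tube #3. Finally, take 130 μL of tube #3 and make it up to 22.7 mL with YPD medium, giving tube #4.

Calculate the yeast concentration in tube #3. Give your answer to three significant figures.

Step 1: 1.45 mL + 11 mL = 12.45 mL total → factor 12.45/1.45 = 8.5862
Step 2: 1.15 mL brought to 2200 μL → factor 2.2/1.15 = 1.913
Step 3: 85 μL + 1700 μL = 1785 μL total → factor 1785/85 = 21
Dilution factor through tube #3 = 8.5862 × 1.913 × 21 = 344.94
[tube #3] = 1.50 × 10^7 cells/mL / 344.94 = 4.35 × 10^4 cells/mL

4.35 × 10^4 cells/mL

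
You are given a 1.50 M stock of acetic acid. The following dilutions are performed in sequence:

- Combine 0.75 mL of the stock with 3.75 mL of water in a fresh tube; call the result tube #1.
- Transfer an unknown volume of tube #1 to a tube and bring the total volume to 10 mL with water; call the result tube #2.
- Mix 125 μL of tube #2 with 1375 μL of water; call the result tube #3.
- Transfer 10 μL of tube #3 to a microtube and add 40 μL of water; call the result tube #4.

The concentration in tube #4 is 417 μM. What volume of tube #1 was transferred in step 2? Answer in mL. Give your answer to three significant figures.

1.00 mL

Step 1: 0.75 mL + 3.75 mL = 4.5 mL total → factor 4.5/0.75 = 6
Step 2: v brought to 10 mL → factor = 10 mL/v
Step 3: 125 μL + 1375 μL = 1500 μL total → factor 1500/125 = 12
Step 4: 10 μL + 40 μL = 50 μL total → factor 50/10 = 5
Product of known-step factors = 360
Overall factor = 1.50 M / (417 μM) = 3597.1
Step-2 factor = 3597.1 / 360 = 9.992
v = 10 mL / 9.992 = 1.00 mL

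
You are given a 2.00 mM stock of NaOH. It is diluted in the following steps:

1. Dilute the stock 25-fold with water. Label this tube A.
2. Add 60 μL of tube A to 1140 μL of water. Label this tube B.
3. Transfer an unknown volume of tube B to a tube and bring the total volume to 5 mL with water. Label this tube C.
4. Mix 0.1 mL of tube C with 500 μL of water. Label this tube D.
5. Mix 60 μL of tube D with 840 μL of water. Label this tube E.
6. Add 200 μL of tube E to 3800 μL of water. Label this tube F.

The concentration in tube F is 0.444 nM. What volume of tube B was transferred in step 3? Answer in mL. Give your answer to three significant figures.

0.999 mL

Step 1: 25-fold → factor 25
Step 2: 60 μL + 1140 μL = 1200 μL total → factor 1200/60 = 20
Step 3: v brought to 5 mL → factor = 5 mL/v
Step 4: 0.1 mL + 500 μL = 0.6 mL total → factor 0.6/0.1 = 6
Step 5: 60 μL + 840 μL = 900 μL total → factor 900/60 = 15
Step 6: 200 μL + 3800 μL = 4000 μL total → factor 4000/200 = 20
Product of known-step factors = 9 × 10^5
Overall factor = 2.00 mM / (0.444 nM) = 4.5045 × 10^6
Step-3 factor = 4.5045 × 10^6 / 9 × 10^5 = 5.005
v = 5 mL / 5.005 = 0.999 mL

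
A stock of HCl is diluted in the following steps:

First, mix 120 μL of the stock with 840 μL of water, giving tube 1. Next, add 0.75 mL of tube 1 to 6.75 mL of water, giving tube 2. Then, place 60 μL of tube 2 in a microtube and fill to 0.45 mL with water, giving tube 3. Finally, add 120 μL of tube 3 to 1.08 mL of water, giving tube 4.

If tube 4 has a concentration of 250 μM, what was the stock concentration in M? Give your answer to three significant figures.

Step 1: 120 μL + 840 μL = 960 μL total → factor 960/120 = 8
Step 2: 0.75 mL + 6.75 mL = 7.5 mL total → factor 7.5/0.75 = 10
Step 3: 60 μL brought to 0.45 mL → factor 450/60 = 7.5
Step 4: 120 μL + 1.08 mL = 1200 μL total → factor 1200/120 = 10
Overall dilution factor = 8 × 10 × 7.5 × 10 = 6000
Stock = 250 μM × 6000 = 1.500 × 10^6 μM = 1.50 M

1.50 M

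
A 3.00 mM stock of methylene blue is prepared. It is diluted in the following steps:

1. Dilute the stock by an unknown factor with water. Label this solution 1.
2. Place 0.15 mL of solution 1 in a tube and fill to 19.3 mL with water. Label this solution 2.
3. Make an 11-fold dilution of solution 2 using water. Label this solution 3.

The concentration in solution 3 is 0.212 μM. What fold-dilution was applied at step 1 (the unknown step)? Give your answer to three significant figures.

Step 1: unknown factor x
Step 2: 0.15 mL brought to 19.3 mL → factor 19.3/0.15 = 128.67
Step 3: 11-fold → factor 11
Product of known-step factors = 1415.3
Overall factor = 3.00 mM / (0.212 μM) = 14151
x = 14151 / 1415.3 = 10.0

10.0-fold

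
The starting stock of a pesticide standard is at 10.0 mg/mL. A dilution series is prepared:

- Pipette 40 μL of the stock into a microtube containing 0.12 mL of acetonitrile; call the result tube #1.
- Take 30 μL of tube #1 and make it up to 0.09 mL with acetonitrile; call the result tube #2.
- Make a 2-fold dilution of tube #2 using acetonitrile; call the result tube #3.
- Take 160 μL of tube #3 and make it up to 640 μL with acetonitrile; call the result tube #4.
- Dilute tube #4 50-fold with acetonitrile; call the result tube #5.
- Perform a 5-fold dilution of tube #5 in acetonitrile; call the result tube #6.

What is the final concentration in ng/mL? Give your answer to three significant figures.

417 ng/mL

Step 1: 40 μL + 0.12 mL = 160 μL total → factor 160/40 = 4
Step 2: 30 μL brought to 0.09 mL → factor 90/30 = 3
Step 3: 2-fold → factor 2
Step 4: 160 μL brought to 640 μL → factor 640/160 = 4
Step 5: 50-fold → factor 50
Step 6: 5-fold → factor 5
Overall dilution factor = 4 × 3 × 2 × 4 × 50 × 5 = 24000
Final = 10.0 mg/mL / 24000 = 0.0004167 mg/mL = 417 ng/mL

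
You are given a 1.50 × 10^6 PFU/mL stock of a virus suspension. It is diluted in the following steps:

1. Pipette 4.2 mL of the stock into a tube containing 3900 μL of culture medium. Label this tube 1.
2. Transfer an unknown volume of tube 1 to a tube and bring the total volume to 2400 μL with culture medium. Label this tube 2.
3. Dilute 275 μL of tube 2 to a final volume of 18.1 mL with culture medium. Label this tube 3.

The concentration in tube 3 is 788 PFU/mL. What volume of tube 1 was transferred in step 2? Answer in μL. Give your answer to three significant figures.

Step 1: 4.2 mL + 3900 μL = 8.1 mL total → factor 8.1/4.2 = 1.9286
Step 2: v brought to 2400 μL → factor = 2400 μL/v
Step 3: 275 μL brought to 18.1 mL → factor 18100/275 = 65.818
Product of known-step factors = 126.94
Overall factor = 1.50 × 10^6 PFU/mL / (788 PFU/mL) = 1903.6
Step-2 factor = 1903.6 / 126.94 = 14.996
v = 2400 μL / 14.996 = 160 μL

160 μL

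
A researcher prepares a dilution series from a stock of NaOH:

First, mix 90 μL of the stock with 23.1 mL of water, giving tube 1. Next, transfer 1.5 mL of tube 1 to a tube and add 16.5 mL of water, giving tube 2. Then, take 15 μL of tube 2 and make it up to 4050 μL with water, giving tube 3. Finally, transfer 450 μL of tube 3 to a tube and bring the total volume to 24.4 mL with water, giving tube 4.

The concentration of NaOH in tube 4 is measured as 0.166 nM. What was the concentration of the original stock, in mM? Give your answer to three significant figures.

Step 1: 90 μL + 23.1 mL = 23190 μL total → factor 23190/90 = 257.67
Step 2: 1.5 mL + 16.5 mL = 18 mL total → factor 18/1.5 = 12
Step 3: 15 μL brought to 4050 μL → factor 4050/15 = 270
Step 4: 450 μL brought to 24.4 mL → factor 24400/450 = 54.222
Overall dilution factor = 257.67 × 12 × 270 × 54.222 = 4.5267 × 10^7
Stock = 0.166 nM × 4.5267 × 10^7 = 7.514 × 10^6 nM = 7.51 mM

7.51 mM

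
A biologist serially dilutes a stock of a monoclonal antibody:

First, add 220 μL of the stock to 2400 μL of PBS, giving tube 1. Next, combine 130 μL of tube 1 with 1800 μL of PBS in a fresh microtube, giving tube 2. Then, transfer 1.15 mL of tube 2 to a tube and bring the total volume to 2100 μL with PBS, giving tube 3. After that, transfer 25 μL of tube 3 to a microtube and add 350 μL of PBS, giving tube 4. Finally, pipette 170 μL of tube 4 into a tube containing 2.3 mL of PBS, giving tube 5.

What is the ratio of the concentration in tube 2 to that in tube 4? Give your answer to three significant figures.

Step 1: 220 μL + 2400 μL = 2620 μL total → factor 2620/220 = 11.909
Step 2: 130 μL + 1800 μL = 1930 μL total → factor 1930/130 = 14.846
Step 3: 1.15 mL brought to 2100 μL → factor 2.1/1.15 = 1.8261
Step 4: 25 μL + 350 μL = 375 μL total → factor 375/25 = 15
Dilution factor to tube 2 = 176.8; to tube 4 = 4842.9
[tube 2]/[tube 4] = (factor to tube 4)/(factor to tube 2) = 4842.9/176.8 = 27.4

27.4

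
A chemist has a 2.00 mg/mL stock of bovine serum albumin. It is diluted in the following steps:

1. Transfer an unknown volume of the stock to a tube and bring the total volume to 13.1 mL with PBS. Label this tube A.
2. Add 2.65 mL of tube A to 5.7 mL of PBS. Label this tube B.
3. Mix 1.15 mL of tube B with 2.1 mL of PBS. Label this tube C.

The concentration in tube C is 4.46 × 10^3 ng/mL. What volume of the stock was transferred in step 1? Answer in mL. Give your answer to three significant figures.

0.260 mL

Step 1: v brought to 13.1 mL → factor = 13.1 mL/v
Step 2: 2.65 mL + 5.7 mL = 8.35 mL total → factor 8.35/2.65 = 3.1509
Step 3: 1.15 mL + 2.1 mL = 3.25 mL total → factor 3.25/1.15 = 2.8261
Product of known-step factors = 8.9048
Overall factor = 2.00 mg/mL / (4.46 × 10^3 ng/mL) = 448.43
Step-1 factor = 448.43 / 8.9048 = 50.358
v = 13.1 mL / 50.358 = 0.260 mL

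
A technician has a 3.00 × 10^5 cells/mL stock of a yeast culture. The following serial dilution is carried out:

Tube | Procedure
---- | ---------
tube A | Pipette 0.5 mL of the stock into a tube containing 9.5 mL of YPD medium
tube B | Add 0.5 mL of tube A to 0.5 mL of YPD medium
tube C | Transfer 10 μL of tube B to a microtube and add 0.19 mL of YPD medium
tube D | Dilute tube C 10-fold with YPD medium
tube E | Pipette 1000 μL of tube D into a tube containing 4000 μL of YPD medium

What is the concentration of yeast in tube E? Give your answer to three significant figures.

Step 1: 0.5 mL + 9.5 mL = 10 mL total → factor 10/0.5 = 20
Step 2: 0.5 mL + 0.5 mL = 1 mL total → factor 1/0.5 = 2
Step 3: 10 μL + 0.19 mL = 200 μL total → factor 200/10 = 20
Step 4: 10-fold → factor 10
Step 5: 1000 μL + 4000 μL = 5000 μL total → factor 5000/1000 = 5
Overall dilution factor = 20 × 2 × 20 × 10 × 5 = 40000
Final = 3.00 × 10^5 cells/mL / 40000 = 7.50 cells/mL

7.50 cells/mL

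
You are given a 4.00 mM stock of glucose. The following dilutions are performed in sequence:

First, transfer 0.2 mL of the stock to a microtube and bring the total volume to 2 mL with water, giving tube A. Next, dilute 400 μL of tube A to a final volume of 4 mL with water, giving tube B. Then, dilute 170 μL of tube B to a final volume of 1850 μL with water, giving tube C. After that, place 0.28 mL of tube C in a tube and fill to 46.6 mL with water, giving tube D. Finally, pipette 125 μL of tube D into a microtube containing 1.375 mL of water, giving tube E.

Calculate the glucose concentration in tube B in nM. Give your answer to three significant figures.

4.00 × 10^4 nM

Step 1: 0.2 mL brought to 2 mL → factor 2/0.2 = 10
Step 2: 400 μL brought to 4 mL → factor 4000/400 = 10
Dilution factor through tube B = 10 × 10 = 100
[tube B] = 4.00 mM / 100 = 0.04000 mM = 4.00 × 10^4 nM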